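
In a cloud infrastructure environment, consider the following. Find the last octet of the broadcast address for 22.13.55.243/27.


Given: IP = 22.13.55.243, prefix = /27
Host bits = 32 - 27 = 5
Network last octet = 243 AND mask = 224
Host part size = 2^5 - 1 = 31
Broadcast last octet = 224 OR 31 = 255

255


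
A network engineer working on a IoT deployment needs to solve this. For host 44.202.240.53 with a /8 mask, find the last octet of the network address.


Given: IP = 44.202.240.53, prefix = /8
Subnet mask = 255.0.0.0
Last octet of IP: 53
Last octet of mask: 0
Network last octet = 53 AND 0 = 0

0


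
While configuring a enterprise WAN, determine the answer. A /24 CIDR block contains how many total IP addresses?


Given: CIDR prefix /24
Host bits = 32 - 24 = 8
Total addresses = 2^8 = 256

256


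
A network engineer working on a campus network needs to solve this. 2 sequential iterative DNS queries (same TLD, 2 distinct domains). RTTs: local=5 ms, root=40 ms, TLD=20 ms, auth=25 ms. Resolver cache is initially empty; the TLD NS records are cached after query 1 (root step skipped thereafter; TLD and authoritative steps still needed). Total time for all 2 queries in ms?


Lookup 1 (cold cache): local + root + TLD + auth = 5 + 40 + 20 + 25 = 90 ms
Lookups 2..2 (TLD NS cached -> skip root; new domain -> still ask TLD and auth): local + TLD + auth = 5 + 20 + 25 = 50 ms each
Remaining 1 lookups: 1 * 50 = 50 ms
Total = 90 + 50 = 140 ms

140


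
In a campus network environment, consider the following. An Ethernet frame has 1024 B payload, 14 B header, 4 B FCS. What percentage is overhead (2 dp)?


Given: payload = 1024 B, header = 14 B, trailer = 4 B
Overhead bytes = header + trailer = 14 + 4 = 18
Total frame = payload + overhead = 1024 + 18 = 1042
Overhead % = 18 / 1042 * 100 = 1.7274% -> 1.73% (2 dp)

1.73


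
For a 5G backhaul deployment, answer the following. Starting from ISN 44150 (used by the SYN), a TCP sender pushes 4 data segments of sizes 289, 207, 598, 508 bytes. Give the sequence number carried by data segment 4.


The SYN occupies sequence number ISN = 44150, so the first data byte is ISN + 1 = 44151.
SEQ of data segment i = (ISN + 1) + sum of payload sizes of segments 1..i-1.
Segment 1: SEQ = 44151, payload = 289 bytes
Segment 2: SEQ = 44440, payload = 207 bytes
Segment 3: SEQ = 44647, payload = 598 bytes
Segment 4: SEQ = 45245, payload = 508 bytes
SEQ of segment 4 = 44151 + 289 + 207 + 598 = 45245

45245


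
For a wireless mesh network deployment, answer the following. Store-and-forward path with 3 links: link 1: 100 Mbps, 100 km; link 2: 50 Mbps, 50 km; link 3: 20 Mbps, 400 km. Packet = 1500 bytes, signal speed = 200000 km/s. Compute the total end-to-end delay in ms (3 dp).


Packet = 1500 bytes = 12000 bits. Store-and-forward: sum (t_trans + t_prop) per link.
Link 1: t_trans = 12000/(100*10^6) s = 0.1200 ms; t_prop = 100/200000 s = 0.5000 ms; subtotal = 0.6200 ms
Link 2: t_trans = 12000/(50*10^6) s = 0.2400 ms; t_prop = 50/200000 s = 0.2500 ms; subtotal = 0.4900 ms
Link 3: t_trans = 12000/(20*10^6) s = 0.6000 ms; t_prop = 400/200000 s = 2.0000 ms; subtotal = 2.6000 ms
End-to-end = 0.6200 + 0.4900 + 2.6000 = 3.7100 ms -> 3.710 ms (3 dp)

3.710


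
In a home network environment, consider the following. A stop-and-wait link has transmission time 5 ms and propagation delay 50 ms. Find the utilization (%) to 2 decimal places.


Given: Ttrans = 5 ms, Tprop = 50 ms
RTT = 2 * Tprop = 2 * 50 = 100 ms
U = Ttrans / (Ttrans + RTT)
U = 5 / (5 + 100)
U = 5 / 105 = 0.047619
U% = 4.76%

4.76


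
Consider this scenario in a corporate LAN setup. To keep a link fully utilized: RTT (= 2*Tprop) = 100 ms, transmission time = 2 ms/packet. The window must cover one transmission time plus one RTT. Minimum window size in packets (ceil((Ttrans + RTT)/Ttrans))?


Given: Ttrans = 2 ms, RTT = 100 ms (= 2 * Tprop, Tprop = 50 ms)
Time until first ACK returns = Ttrans + RTT = 2 + 100 = 102 ms
Need W * Ttrans >= Ttrans + RTT  ->  W >= (Ttrans + RTT) / Ttrans
(Ttrans + RTT) / Ttrans = 102 / 2 = 51
W_min = ceil(51) = 51

51


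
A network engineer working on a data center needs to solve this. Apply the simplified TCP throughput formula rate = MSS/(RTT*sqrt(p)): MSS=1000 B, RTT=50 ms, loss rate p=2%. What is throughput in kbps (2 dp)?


Given: MSS = 1000 bytes, RTT = 50 ms, loss = 2%
RTT in seconds = 50 / 1000 = 0.05
Loss rate = 2% = 0.02
sqrt(loss) = sqrt(0.02) = 0.141421356237
Throughput (bytes/s) = 1000 / (0.05 * 0.141421356237) = 141421.3562
Throughput (kbps) = 141421.3562 * 8 / 1000 = 1131.370850 -> 1131.37 kbps (2 dp)

1131.37


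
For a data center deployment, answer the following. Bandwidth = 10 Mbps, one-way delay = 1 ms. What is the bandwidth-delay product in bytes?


Given: bandwidth = 10 Mbps, delay = 1 ms
BDP in bits = 10 * 10^6 * 1 / 1000
BDP in bits = 10000
BDP in bytes = 10000 / 8 = 1250

1250


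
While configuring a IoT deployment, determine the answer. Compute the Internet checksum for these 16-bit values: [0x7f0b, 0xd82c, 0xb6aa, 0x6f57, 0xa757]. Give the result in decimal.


Given words: [0x7f0b, 0xd82c, 0xb6aa, 0x6f57, 0xa757]
Step 1: Sum all words
Raw sum = 32523 + 55340 + 46762 + 28503 + 42839 = 205967
Step 2: Fold carry: (9359 + 3) = 9362
One's complement = ~9362 & 0xFFFF = 56173

56173


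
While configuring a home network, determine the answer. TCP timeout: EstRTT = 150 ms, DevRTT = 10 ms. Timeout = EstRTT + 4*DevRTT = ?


Given: EstRTT = 150 ms, DevRTT = 10 ms
Timeout = EstRTT + 4 * DevRTT
4 * DevRTT = 4 * 10 = 40
Timeout = 150 + 40 = 190 ms

190


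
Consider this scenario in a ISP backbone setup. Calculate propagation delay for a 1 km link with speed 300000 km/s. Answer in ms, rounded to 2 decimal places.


Given: distance = 1 km, speed = 300000 km/s
Delay = distance / speed = 1 / 300000 seconds
Delay in ms = 1 * 1000 / 300000
Delay = 0.0033 ms
Rounded to 2 dp = 0.00 ms

0.00


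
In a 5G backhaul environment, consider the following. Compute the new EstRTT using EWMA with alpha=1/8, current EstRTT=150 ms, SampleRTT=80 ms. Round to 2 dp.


Given: EstRTT = 150 ms, SampleRTT = 80 ms, alpha = 1/8
New EstRTT = (1 - alpha) * EstRTT + alpha * SampleRTT
(7/8) * 150 = 131.25
(1/8) * 80 = 10
New EstRTT = 131.25 + 10 = 141.25 ms -> 141.25 ms (2 dp)

141.25


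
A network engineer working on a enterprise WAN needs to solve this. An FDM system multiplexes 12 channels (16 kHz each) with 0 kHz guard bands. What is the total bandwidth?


Given: 12 channels, 16 kHz each, guard = 0 kHz
Channel bandwidth = 12 * 16 = 192 kHz
Guard bands = 11 gaps * 0 kHz = 0 kHz
Total = 192 + 0 = 192 kHz

192


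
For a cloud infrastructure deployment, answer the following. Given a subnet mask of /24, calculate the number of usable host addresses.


Given: subnet mask /24
Host bits = 32 - 24 = 8
Total addresses = 2^8 = 256
Usable hosts = 256 - 2 (network + broadcast) = 254

254


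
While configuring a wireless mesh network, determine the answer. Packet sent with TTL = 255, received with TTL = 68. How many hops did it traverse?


Given: initial TTL = 255, received TTL = 68
Hops = initial TTL - received TTL
Hops = 255 - 68 = 187

187


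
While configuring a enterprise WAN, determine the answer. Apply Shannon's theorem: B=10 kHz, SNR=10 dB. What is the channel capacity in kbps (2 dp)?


Given: B = 10 kHz, SNR = 10 dB
SNR linear = 10^(10/10) = 10
1 + SNR = 11
log2(11) = 3.4594316186
C = 10 * 1000 * 3.4594316186 = 34594.3162 bps
C = 34.594316 kbps -> 34.59 kbps (2 dp)

34.59


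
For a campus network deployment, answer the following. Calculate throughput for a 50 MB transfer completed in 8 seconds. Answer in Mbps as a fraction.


Given: file = 50 MB, time = 8 s
File in Mb = 50 * 8 = 400 Mb
Throughput = 400 / 8 Mbps
Throughput = 50 Mbps

50


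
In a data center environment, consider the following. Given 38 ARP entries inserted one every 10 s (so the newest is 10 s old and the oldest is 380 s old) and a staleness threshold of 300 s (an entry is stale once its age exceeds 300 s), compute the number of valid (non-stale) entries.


Ages are k * 380/38 s for k = 1..38 (spacing = 10.0000 s).
Entry k is valid iff k * 380/38 <= 300 iff k <= 38 * 300 / 380 = 30.0000
n_valid = floor(30.0000) = 30
(n_stale = 38 - 30 = 8)

30


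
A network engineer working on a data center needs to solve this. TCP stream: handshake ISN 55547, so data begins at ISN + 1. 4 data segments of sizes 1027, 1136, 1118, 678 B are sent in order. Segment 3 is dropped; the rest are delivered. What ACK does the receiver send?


SYN uses sequence number 55547; first data byte = ISN + 1 = 55548.
Segment 1: SEQ = 55548, len = 1027 B, covers [55548, 56574]
Segment 2: SEQ = 56575, len = 1136 B, covers [56575, 57710]
Segment 3: SEQ = 57711, len = 1118 B, covers [57711, 58828] [LOST]
Segment 4: SEQ = 58829, len = 678 B, covers [58829, 59506]
In-order data received: bytes [55548, 57710] (segments 1..2).
Segment 3 missing -> gap begins at byte 57711; later segments buffered out of order.
Cumulative ACK = next expected in-order byte = 55548 + 1027 + 1136 = 57711

57711


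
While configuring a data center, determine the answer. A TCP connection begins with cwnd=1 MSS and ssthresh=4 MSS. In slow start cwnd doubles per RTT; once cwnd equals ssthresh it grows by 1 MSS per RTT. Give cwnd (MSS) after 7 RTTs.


RTT 0: cwnd = 1 MSS (initial)
RTT 1: cwnd = 2 MSS (slow start, doubled)
RTT 2: cwnd = 4 MSS (slow start, doubled)
RTT 3: cwnd = 5 MSS (congestion avoidance, +1)
RTT 4: cwnd = 6 MSS (congestion avoidance, +1)
RTT 5: cwnd = 7 MSS (congestion avoidance, +1)
RTT 6: cwnd = 8 MSS (congestion avoidance, +1)
RTT 7: cwnd = 9 MSS (congestion avoidance, +1)

9


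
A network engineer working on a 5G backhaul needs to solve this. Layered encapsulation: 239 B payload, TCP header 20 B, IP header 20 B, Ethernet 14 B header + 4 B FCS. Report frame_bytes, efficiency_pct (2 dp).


TCP segment = 239 + 20 = 259 B
IP packet = 259 + 20 = 279 B
Ethernet frame = 279 + 14 + 4 = 297 B
Efficiency = app / frame = 239 / 297 = 0.804714 = 80.4714% -> 80.47% (2 dp)

297, 80.47


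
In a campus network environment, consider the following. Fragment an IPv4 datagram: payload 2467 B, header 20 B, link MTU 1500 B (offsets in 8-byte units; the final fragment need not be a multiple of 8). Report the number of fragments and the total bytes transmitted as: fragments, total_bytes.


Max data per non-final fragment = floor((MTU - header)/8)*8 = floor((1500 - 20)/8)*8 = floor(1480/8)*8 = 1480 B
Final fragment needs no 8-byte alignment: it can carry up to MTU - header = 1480 B
Non-final fragments needed = ceil((payload - 1480) / 1480) = ceil(987/1480) = ceil(0.6669) = 1
Number of fragments = 1 + 1 = 2
Fragment sizes (data): 1 * 1480 B + 987 B (last, 987 <= 1480 OK)
Total bytes sent = payload + n_frags * header = 2467 + 2*20 = 2467 + 40 = 2507 B

2, 2507


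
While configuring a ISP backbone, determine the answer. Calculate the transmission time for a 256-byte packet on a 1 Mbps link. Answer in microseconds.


Given: packet = 256 bytes, bandwidth = 1 Mbps
Packet in bits = 256 * 8 = 2048 bits
Bandwidth = 1 * 10^6 = 1000000 bps
Time = 2048 / 1000000 seconds
Time in us = 2048 * 10^6 / 1000000 = 2048

2048


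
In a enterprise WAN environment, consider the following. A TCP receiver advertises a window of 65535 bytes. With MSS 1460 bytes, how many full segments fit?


Given: RWND = 65535 bytes, MSS = 1460 bytes
Full segments = floor(RWND / MSS)
Full segments = floor(65535 / 1460)
Full segments = floor(44.887) = 44

44


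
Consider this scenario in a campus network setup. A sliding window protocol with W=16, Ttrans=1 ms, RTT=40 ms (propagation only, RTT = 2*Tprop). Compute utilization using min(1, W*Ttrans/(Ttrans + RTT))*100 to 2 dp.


Given: W = 16, Ttrans = 1 ms, RTT = 40 ms (= 2 * Tprop, Tprop = 20 ms)
Cycle time = Ttrans + RTT = 1 + 40 = 41 ms (first packet sent until its ACK returns)
W * Ttrans = 16 * 1 = 16 ms of sending per cycle
W * Ttrans / (Ttrans + RTT) = 16 / 41 = 0.390244
U = min(1, 0.390244) = 0.390244
U% = 39.02%

39.02


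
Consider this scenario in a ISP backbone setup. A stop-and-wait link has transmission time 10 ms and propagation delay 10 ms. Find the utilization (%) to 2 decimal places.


Given: Ttrans = 10 ms, Tprop = 10 ms
RTT = 2 * Tprop = 2 * 10 = 20 ms
U = Ttrans / (Ttrans + RTT)
U = 10 / (10 + 20)
U = 10 / 30 = 0.333333
U% = 33.33%

33.33


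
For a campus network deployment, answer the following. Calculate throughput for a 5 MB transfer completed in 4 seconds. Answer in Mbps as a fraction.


Given: file = 5 MB, time = 4 s
File in Mb = 5 * 8 = 40 Mb
Throughput = 40 / 4 Mbps
Throughput = 10 Mbps

10


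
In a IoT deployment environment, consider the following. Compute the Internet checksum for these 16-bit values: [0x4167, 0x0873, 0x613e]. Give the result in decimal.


Given words: [0x4167, 0x0873, 0x613e]
Step 1: Sum all words
Raw sum = 16743 + 2163 + 24894 = 43800
One's complement = ~43800 & 0xFFFF = 21735

21735


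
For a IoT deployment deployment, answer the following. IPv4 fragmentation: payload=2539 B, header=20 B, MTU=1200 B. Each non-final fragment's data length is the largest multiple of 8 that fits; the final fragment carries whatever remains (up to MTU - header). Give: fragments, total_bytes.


Max data per non-final fragment = floor((MTU - header)/8)*8 = floor((1200 - 20)/8)*8 = floor(1180/8)*8 = 1176 B
Final fragment needs no 8-byte alignment: it can carry up to MTU - header = 1180 B
Non-final fragments needed = ceil((payload - 1180) / 1176) = ceil(1359/1176) = ceil(1.1556) = 2
Number of fragments = 2 + 1 = 3
Fragment sizes (data): 2 * 1176 B + 187 B (last, 187 <= 1180 OK)
Total bytes sent = payload + n_frags * header = 2539 + 3*20 = 2539 + 60 = 2599 B

3, 2599


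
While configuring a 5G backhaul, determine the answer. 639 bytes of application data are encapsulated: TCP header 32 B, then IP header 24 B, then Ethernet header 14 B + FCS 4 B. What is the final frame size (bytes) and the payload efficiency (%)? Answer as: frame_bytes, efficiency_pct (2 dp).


TCP segment = 639 + 32 = 671 B
IP packet = 671 + 24 = 695 B
Ethernet frame = 695 + 14 + 4 = 713 B
Efficiency = app / frame = 639 / 713 = 0.896213 = 89.6213% -> 89.62% (2 dp)

713, 89.62


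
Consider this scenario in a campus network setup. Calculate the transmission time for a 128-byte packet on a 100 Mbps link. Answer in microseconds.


Given: packet = 128 bytes, bandwidth = 100 Mbps
Packet in bits = 128 * 8 = 1024 bits
Bandwidth = 100 * 10^6 = 100000000 bps
Time = 1024 / 100000000 seconds
Time in us = 1024 * 10^6 / 100000000 = 10.24

10.24


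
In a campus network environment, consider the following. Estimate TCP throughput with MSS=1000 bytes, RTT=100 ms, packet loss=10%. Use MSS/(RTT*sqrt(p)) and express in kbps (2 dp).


Given: MSS = 1000 bytes, RTT = 100 ms, loss = 10%
RTT in seconds = 100 / 1000 = 0.1
Loss rate = 10% = 0.1
sqrt(loss) = sqrt(0.1) = 0.316227766017
Throughput (bytes/s) = 1000 / (0.1 * 0.316227766017) = 31622.7766
Throughput (kbps) = 31622.7766 * 8 / 1000 = 252.982213 -> 252.98 kbps (2 dp)

252.98


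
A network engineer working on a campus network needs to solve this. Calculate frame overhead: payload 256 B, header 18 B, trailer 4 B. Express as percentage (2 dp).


Given: payload = 256 B, header = 18 B, trailer = 4 B
Overhead bytes = header + trailer = 18 + 4 = 22
Total frame = payload + overhead = 256 + 22 = 278
Overhead % = 22 / 278 * 100 = 7.9137% -> 7.91% (2 dp)

7.91


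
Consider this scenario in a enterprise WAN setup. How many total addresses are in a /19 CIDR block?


Given: CIDR prefix /19
Host bits = 32 - 19 = 13
Total addresses = 2^13 = 8192

8192


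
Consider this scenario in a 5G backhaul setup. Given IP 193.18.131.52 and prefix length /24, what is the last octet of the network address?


Given: IP = 193.18.131.52, prefix = /24
Subnet mask = 255.255.255.0
Last octet of IP: 52
Last octet of mask: 0
Network last octet = 52 AND 0 = 0

0


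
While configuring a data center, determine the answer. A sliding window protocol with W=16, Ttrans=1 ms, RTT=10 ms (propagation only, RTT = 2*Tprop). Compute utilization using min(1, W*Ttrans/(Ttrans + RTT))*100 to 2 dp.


Given: W = 16, Ttrans = 1 ms, RTT = 10 ms (= 2 * Tprop, Tprop = 5 ms)
Cycle time = Ttrans + RTT = 1 + 10 = 11 ms (first packet sent until its ACK returns)
W * Ttrans = 16 * 1 = 16 ms of sending per cycle
W * Ttrans / (Ttrans + RTT) = 16 / 11 = 1.454545
U = min(1, 1.454545) = 1.000000
U% = 100.00%

100.00


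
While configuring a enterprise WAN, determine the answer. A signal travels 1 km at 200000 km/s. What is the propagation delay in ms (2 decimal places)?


Given: distance = 1 km, speed = 200000 km/s
Delay = distance / speed = 1 / 200000 seconds
Delay in ms = 1 * 1000 / 200000
Delay = 0.0050 ms
Rounded to 2 dp = 0.01 ms

0.01


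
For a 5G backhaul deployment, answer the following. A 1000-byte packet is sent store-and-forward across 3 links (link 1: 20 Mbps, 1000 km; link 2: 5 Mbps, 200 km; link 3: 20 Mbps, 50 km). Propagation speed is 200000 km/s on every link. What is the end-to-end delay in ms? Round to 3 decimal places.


Packet = 1000 bytes = 8000 bits. Store-and-forward: sum (t_trans + t_prop) per link.
Link 1: t_trans = 8000/(20*10^6) s = 0.4000 ms; t_prop = 1000/200000 s = 5.0000 ms; subtotal = 5.4000 ms
Link 2: t_trans = 8000/(5*10^6) s = 1.6000 ms; t_prop = 200/200000 s = 1.0000 ms; subtotal = 2.6000 ms
Link 3: t_trans = 8000/(20*10^6) s = 0.4000 ms; t_prop = 50/200000 s = 0.2500 ms; subtotal = 0.6500 ms
End-to-end = 5.4000 + 2.6000 + 0.6500 = 8.6500 ms -> 8.650 ms (3 dp)

8.650


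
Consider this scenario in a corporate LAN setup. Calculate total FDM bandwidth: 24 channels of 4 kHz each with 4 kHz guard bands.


Given: 24 channels, 4 kHz each, guard = 4 kHz
Channel bandwidth = 24 * 4 = 96 kHz
Guard bands = 23 gaps * 4 kHz = 92 kHz
Total = 96 + 92 = 188 kHz

188


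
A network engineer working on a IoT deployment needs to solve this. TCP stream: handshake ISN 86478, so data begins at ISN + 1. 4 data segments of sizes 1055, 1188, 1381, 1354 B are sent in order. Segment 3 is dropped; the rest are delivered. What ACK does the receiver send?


SYN uses sequence number 86478; first data byte = ISN + 1 = 86479.
Segment 1: SEQ = 86479, len = 1055 B, covers [86479, 87533]
Segment 2: SEQ = 87534, len = 1188 B, covers [87534, 88721]
Segment 3: SEQ = 88722, len = 1381 B, covers [88722, 90102] [LOST]
Segment 4: SEQ = 90103, len = 1354 B, covers [90103, 91456]
In-order data received: bytes [86479, 88721] (segments 1..2).
Segment 3 missing -> gap begins at byte 88722; later segments buffered out of order.
Cumulative ACK = next expected in-order byte = 86479 + 1055 + 1188 = 88722

88722


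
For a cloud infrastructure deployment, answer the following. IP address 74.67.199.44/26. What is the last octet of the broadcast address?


Given: IP = 74.67.199.44, prefix = /26
Host bits = 32 - 26 = 6
Network last octet = 44 AND mask = 0
Host part size = 2^6 - 1 = 63
Broadcast last octet = 0 OR 63 = 63

63


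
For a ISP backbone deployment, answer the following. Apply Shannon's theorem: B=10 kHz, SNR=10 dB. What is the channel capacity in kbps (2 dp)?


Given: B = 10 kHz, SNR = 10 dB
SNR linear = 10^(10/10) = 10
1 + SNR = 11
log2(11) = 3.4594316186
C = 10 * 1000 * 3.4594316186 = 34594.3162 bps
C = 34.594316 kbps -> 34.59 kbps (2 dp)

34.59


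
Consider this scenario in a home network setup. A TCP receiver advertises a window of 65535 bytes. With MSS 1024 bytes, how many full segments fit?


Given: RWND = 65535 bytes, MSS = 1024 bytes
Full segments = floor(RWND / MSS)
Full segments = floor(65535 / 1024)
Full segments = floor(63.999) = 63

63


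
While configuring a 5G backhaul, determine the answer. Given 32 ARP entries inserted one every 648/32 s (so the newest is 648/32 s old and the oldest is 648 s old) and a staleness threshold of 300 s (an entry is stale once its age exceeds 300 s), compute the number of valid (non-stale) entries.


Ages are k * 648/32 s for k = 1..32 (spacing = 20.2500 s).
Entry k is valid iff k * 648/32 <= 300 iff k <= 32 * 300 / 648 = 14.8148
n_valid = floor(14.8148) = 14
(n_stale = 32 - 14 = 18)

14


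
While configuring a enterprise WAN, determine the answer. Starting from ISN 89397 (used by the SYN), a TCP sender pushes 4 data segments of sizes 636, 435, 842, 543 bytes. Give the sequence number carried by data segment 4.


The SYN occupies sequence number ISN = 89397, so the first data byte is ISN + 1 = 89398.
SEQ of data segment i = (ISN + 1) + sum of payload sizes of segments 1..i-1.
Segment 1: SEQ = 89398, payload = 636 bytes
Segment 2: SEQ = 90034, payload = 435 bytes
Segment 3: SEQ = 90469, payload = 842 bytes
Segment 4: SEQ = 91311, payload = 543 bytes
SEQ of segment 4 = 89398 + 636 + 435 + 842 = 91311

91311


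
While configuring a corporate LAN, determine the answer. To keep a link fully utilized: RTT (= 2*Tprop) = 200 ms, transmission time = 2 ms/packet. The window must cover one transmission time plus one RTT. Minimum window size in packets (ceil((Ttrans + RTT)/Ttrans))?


Given: Ttrans = 2 ms, RTT = 200 ms (= 2 * Tprop, Tprop = 100 ms)
Time until first ACK returns = Ttrans + RTT = 2 + 200 = 202 ms
Need W * Ttrans >= Ttrans + RTT  ->  W >= (Ttrans + RTT) / Ttrans
(Ttrans + RTT) / Ttrans = 202 / 2 = 101
W_min = ceil(101) = 101

101


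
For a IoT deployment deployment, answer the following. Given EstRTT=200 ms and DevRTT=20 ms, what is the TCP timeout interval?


Given: EstRTT = 200 ms, DevRTT = 20 ms
Timeout = EstRTT + 4 * DevRTT
4 * DevRTT = 4 * 20 = 80
Timeout = 200 + 80 = 280 ms

280


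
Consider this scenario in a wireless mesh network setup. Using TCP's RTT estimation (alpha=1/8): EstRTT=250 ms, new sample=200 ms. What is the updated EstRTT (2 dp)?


Given: EstRTT = 250 ms, SampleRTT = 200 ms, alpha = 1/8
New EstRTT = (1 - alpha) * EstRTT + alpha * SampleRTT
(7/8) * 250 = 218.75
(1/8) * 200 = 25
New EstRTT = 218.75 + 25 = 243.75 ms -> 243.75 ms (2 dp)

243.75


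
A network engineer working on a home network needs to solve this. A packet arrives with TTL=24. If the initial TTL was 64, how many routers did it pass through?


Given: initial TTL = 64, received TTL = 24
Hops = initial TTL - received TTL
Hops = 64 - 24 = 40

40


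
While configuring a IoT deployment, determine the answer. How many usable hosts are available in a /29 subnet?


Given: subnet mask /29
Host bits = 32 - 29 = 3
Total addresses = 2^3 = 8
Usable hosts = 8 - 2 (network + broadcast) = 6

6


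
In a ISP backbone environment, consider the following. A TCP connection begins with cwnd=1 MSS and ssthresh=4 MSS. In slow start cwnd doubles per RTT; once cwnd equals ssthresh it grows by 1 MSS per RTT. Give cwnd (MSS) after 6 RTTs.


RTT 0: cwnd = 1 MSS (initial)
RTT 1: cwnd = 2 MSS (slow start, doubled)
RTT 2: cwnd = 4 MSS (slow start, doubled)
RTT 3: cwnd = 5 MSS (congestion avoidance, +1)
RTT 4: cwnd = 6 MSS (congestion avoidance, +1)
RTT 5: cwnd = 7 MSS (congestion avoidance, +1)
RTT 6: cwnd = 8 MSS (congestion avoidance, +1)

8


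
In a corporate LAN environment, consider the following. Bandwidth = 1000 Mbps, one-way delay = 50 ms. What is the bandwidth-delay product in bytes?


Given: bandwidth = 1000 Mbps, delay = 50 ms
BDP in bits = 1000 * 10^6 * 50 / 1000
BDP in bits = 50000000
BDP in bytes = 50000000 / 8 = 6250000

6250000


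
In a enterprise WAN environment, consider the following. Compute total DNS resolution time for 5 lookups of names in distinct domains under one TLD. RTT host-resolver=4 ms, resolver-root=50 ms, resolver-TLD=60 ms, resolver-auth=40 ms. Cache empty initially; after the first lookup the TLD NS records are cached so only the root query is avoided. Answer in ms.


Lookup 1 (cold cache): local + root + TLD + auth = 4 + 50 + 60 + 40 = 154 ms
Lookups 2..5 (TLD NS cached -> skip root; new domain -> still ask TLD and auth): local + TLD + auth = 4 + 60 + 40 = 104 ms each
Remaining 4 lookups: 4 * 104 = 416 ms
Total = 154 + 416 = 570 ms

570


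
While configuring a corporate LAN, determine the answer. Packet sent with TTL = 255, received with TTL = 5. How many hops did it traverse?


Given: initial TTL = 255, received TTL = 5
Hops = initial TTL - received TTL
Hops = 255 - 5 = 250

250


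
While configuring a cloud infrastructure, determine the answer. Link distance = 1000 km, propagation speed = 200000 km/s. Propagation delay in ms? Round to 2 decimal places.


Given: distance = 1000 km, speed = 200000 km/s
Delay = distance / speed = 1000 / 200000 seconds
Delay in ms = 1000 * 1000 / 200000
Delay = 5.0000 ms
Rounded to 2 dp = 5.00 ms

5.00


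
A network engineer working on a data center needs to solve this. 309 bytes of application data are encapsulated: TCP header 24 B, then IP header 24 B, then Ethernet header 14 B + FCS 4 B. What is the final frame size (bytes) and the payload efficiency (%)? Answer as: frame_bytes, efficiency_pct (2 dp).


TCP segment = 309 + 24 = 333 B
IP packet = 333 + 24 = 357 B
Ethernet frame = 357 + 14 + 4 = 375 B
Efficiency = app / frame = 309 / 375 = 0.824000 = 82.4000% -> 82.40% (2 dp)

375, 82.40


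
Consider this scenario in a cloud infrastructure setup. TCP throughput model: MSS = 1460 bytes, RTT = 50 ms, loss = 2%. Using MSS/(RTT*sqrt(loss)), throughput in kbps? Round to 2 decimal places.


Given: MSS = 1460 bytes, RTT = 50 ms, loss = 2%
RTT in seconds = 50 / 1000 = 0.05
Loss rate = 2% = 0.02
sqrt(loss) = sqrt(0.02) = 0.141421356237
Throughput (bytes/s) = 1460 / (0.05 * 0.141421356237) = 206475.1801
Throughput (kbps) = 206475.1801 * 8 / 1000 = 1651.801441 -> 1651.80 kbps (2 dp)

1651.80


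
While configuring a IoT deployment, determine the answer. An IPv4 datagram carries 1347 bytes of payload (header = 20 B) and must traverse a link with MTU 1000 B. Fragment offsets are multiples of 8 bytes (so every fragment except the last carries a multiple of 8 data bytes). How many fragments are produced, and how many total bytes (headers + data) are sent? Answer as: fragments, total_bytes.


Max data per non-final fragment = floor((MTU - header)/8)*8 = floor((1000 - 20)/8)*8 = floor(980/8)*8 = 976 B
Final fragment needs no 8-byte alignment: it can carry up to MTU - header = 980 B
Non-final fragments needed = ceil((payload - 980) / 976) = ceil(367/976) = ceil(0.3760) = 1
Number of fragments = 1 + 1 = 2
Fragment sizes (data): 1 * 976 B + 371 B (last, 371 <= 980 OK)
Total bytes sent = payload + n_frags * header = 1347 + 2*20 = 1347 + 40 = 1387 B

2, 1387


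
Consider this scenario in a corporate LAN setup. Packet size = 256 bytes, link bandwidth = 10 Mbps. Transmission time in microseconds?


Given: packet = 256 bytes, bandwidth = 10 Mbps
Packet in bits = 256 * 8 = 2048 bits
Bandwidth = 10 * 10^6 = 10000000 bps
Time = 2048 / 10000000 seconds
Time in us = 2048 * 10^6 / 10000000 = 204.8

204.8


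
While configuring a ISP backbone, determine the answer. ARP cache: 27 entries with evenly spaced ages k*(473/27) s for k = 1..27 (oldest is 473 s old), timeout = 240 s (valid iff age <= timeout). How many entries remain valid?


Ages are k * 473/27 s for k = 1..27 (spacing = 17.5185 s).
Entry k is valid iff k * 473/27 <= 240 iff k <= 27 * 240 / 473 = 13.6998
n_valid = floor(13.6998) = 13
(n_stale = 27 - 13 = 14)

13


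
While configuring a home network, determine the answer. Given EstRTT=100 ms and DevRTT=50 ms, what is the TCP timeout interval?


Given: EstRTT = 100 ms, DevRTT = 50 ms
Timeout = EstRTT + 4 * DevRTT
4 * DevRTT = 4 * 50 = 200
Timeout = 100 + 200 = 300 ms

300


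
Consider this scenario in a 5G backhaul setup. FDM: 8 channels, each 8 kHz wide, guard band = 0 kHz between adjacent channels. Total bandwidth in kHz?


Given: 8 channels, 8 kHz each, guard = 0 kHz
Channel bandwidth = 8 * 8 = 64 kHz
Guard bands = 7 gaps * 0 kHz = 0 kHz
Total = 64 + 0 = 64 kHz

64


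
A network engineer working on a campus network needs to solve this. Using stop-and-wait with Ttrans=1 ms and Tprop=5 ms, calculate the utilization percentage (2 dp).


Given: Ttrans = 1 ms, Tprop = 5 ms
RTT = 2 * Tprop = 2 * 5 = 10 ms
U = Ttrans / (Ttrans + RTT)
U = 1 / (1 + 10)
U = 1 / 11 = 0.090909
U% = 9.09%

9.09


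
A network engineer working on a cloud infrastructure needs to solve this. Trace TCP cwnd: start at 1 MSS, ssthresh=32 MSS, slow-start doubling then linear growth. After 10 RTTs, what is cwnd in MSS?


RTT 0: cwnd = 1 MSS (initial)
RTT 1: cwnd = 2 MSS (slow start, doubled)
RTT 2: cwnd = 4 MSS (slow start, doubled)
RTT 3: cwnd = 8 MSS (slow start, doubled)
RTT 4: cwnd = 16 MSS (slow start, doubled)
RTT 5: cwnd = 32 MSS (slow start, doubled)
RTT 6: cwnd = 33 MSS (congestion avoidance, +1)
RTT 7: cwnd = 34 MSS (congestion avoidance, +1)
RTT 8: cwnd = 35 MSS (congestion avoidance, +1)
RTT 9: cwnd = 36 MSS (congestion avoidance, +1)
RTT 10: cwnd = 37 MSS (congestion avoidance, +1)

37


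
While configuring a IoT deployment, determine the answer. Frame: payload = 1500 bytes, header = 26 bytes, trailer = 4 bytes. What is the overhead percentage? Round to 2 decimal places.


Given: payload = 1500 B, header = 26 B, trailer = 4 B
Overhead bytes = header + trailer = 26 + 4 = 30
Total frame = payload + overhead = 1500 + 30 = 1530
Overhead % = 30 / 1530 * 100 = 1.9608% -> 1.96% (2 dp)

1.96


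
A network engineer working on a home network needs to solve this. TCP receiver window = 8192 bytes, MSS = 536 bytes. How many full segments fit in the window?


Given: RWND = 8192 bytes, MSS = 536 bytes
Full segments = floor(RWND / MSS)
Full segments = floor(8192 / 536)
Full segments = floor(15.2836) = 15

15


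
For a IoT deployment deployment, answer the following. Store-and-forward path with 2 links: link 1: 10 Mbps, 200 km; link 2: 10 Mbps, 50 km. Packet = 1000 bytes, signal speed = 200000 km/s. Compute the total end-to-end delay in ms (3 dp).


Packet = 1000 bytes = 8000 bits. Store-and-forward: sum (t_trans + t_prop) per link.
Link 1: t_trans = 8000/(10*10^6) s = 0.8000 ms; t_prop = 200/200000 s = 1.0000 ms; subtotal = 1.8000 ms
Link 2: t_trans = 8000/(10*10^6) s = 0.8000 ms; t_prop = 50/200000 s = 0.2500 ms; subtotal = 1.0500 ms
End-to-end = 1.8000 + 1.0500 = 2.8500 ms -> 2.850 ms (3 dp)

2.850


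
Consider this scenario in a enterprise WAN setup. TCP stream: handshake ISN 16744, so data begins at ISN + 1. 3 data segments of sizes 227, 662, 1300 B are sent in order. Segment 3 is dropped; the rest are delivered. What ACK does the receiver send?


SYN uses sequence number 16744; first data byte = ISN + 1 = 16745.
Segment 1: SEQ = 16745, len = 227 B, covers [16745, 16971]
Segment 2: SEQ = 16972, len = 662 B, covers [16972, 17633]
Segment 3: SEQ = 17634, len = 1300 B, covers [17634, 18933] [LOST]
In-order data received: bytes [16745, 17633] (segments 1..2).
Segment 3 missing -> gap begins at byte 17634.
Cumulative ACK = next expected in-order byte = 16745 + 227 + 662 = 17634

17634


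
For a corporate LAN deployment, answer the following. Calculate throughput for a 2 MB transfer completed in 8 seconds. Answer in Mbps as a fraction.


Given: file = 2 MB, time = 8 s
File in Mb = 2 * 8 = 16 Mb
Throughput = 16 / 8 Mbps
Throughput = 2 Mbps

2


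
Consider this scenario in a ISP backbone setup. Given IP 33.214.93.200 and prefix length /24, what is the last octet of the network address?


Given: IP = 33.214.93.200, prefix = /24
Subnet mask = 255.255.255.0
Last octet of IP: 200
Last octet of mask: 0
Network last octet = 200 AND 0 = 0

0


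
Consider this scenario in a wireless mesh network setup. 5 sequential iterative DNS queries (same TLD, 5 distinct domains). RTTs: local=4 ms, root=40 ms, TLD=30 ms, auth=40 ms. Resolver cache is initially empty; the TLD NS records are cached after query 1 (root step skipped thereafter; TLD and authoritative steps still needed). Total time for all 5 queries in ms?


Lookup 1 (cold cache): local + root + TLD + auth = 4 + 40 + 30 + 40 = 114 ms
Lookups 2..5 (TLD NS cached -> skip root; new domain -> still ask TLD and auth): local + TLD + auth = 4 + 30 + 40 = 74 ms each
Remaining 4 lookups: 4 * 74 = 296 ms
Total = 114 + 296 = 410 ms

410


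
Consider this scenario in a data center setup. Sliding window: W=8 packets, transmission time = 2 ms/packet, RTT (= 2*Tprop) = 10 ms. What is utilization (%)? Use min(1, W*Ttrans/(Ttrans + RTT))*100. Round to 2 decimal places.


Given: W = 8, Ttrans = 2 ms, RTT = 10 ms (= 2 * Tprop, Tprop = 5 ms)
Cycle time = Ttrans + RTT = 2 + 10 = 12 ms (first packet sent until its ACK returns)
W * Ttrans = 8 * 2 = 16 ms of sending per cycle
W * Ttrans / (Ttrans + RTT) = 16 / 12 = 1.333333
U = min(1, 1.333333) = 1.000000
U% = 100.00%

100.00


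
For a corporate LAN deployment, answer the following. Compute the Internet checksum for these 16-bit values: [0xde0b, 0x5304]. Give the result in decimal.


Given words: [0xde0b, 0x5304]
Step 1: Sum all words
Raw sum = 56843 + 21252 = 78095
Step 2: Fold carry: (12559 + 1) = 12560
One's complement = ~12560 & 0xFFFF = 52975

52975


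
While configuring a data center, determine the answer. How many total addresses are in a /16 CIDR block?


Given: CIDR prefix /16
Host bits = 32 - 16 = 16
Total addresses = 2^16 = 65536

65536


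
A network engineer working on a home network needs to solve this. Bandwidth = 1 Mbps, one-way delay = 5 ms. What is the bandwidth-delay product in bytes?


Given: bandwidth = 1 Mbps, delay = 5 ms
BDP in bits = 1 * 10^6 * 5 / 1000
BDP in bits = 5000
BDP in bytes = 5000 / 8 = 625

625


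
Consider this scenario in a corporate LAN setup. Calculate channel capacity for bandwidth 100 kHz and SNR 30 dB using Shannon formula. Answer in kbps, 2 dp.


Given: B = 100 kHz, SNR = 30 dB
SNR linear = 10^(30/10) = 1000
1 + SNR = 1001
log2(1001) = 9.9672262588
C = 100 * 1000 * 9.9672262588 = 996722.6259 bps
C = 996.722626 kbps -> 996.72 kbps (2 dp)

996.72


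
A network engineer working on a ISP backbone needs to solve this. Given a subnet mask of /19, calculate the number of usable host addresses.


Given: subnet mask /19
Host bits = 32 - 19 = 13
Total addresses = 2^13 = 8192
Usable hosts = 8192 - 2 (network + broadcast) = 8190

8190


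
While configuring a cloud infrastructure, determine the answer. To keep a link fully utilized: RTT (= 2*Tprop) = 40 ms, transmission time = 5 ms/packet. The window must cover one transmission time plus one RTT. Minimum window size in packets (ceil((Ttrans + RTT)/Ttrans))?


Given: Ttrans = 5 ms, RTT = 40 ms (= 2 * Tprop, Tprop = 20 ms)
Time until first ACK returns = Ttrans + RTT = 5 + 40 = 45 ms
Need W * Ttrans >= Ttrans + RTT  ->  W >= (Ttrans + RTT) / Ttrans
(Ttrans + RTT) / Ttrans = 45 / 5 = 9
W_min = ceil(9) = 9

9


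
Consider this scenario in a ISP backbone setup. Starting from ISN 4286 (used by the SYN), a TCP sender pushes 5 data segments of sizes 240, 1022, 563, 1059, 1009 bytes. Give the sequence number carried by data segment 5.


The SYN occupies sequence number ISN = 4286, so the first data byte is ISN + 1 = 4287.
SEQ of data segment i = (ISN + 1) + sum of payload sizes of segments 1..i-1.
Segment 1: SEQ = 4287, payload = 240 bytes
Segment 2: SEQ = 4527, payload = 1022 bytes
Segment 3: SEQ = 5549, payload = 563 bytes
Segment 4: SEQ = 6112, payload = 1059 bytes
Segment 5: SEQ = 7171, payload = 1009 bytes
SEQ of segment 5 = 4287 + 240 + 1022 + 563 + 1059 = 7171

7171


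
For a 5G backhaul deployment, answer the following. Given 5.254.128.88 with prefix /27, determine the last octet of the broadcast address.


Given: IP = 5.254.128.88, prefix = /27
Host bits = 32 - 27 = 5
Network last octet = 88 AND mask = 64
Host part size = 2^5 - 1 = 31
Broadcast last octet = 64 OR 31 = 95

95


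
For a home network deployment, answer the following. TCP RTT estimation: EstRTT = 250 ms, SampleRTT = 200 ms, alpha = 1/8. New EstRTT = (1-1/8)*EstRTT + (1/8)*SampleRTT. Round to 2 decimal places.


Given: EstRTT = 250 ms, SampleRTT = 200 ms, alpha = 1/8
New EstRTT = (1 - alpha) * EstRTT + alpha * SampleRTT
(7/8) * 250 = 218.75
(1/8) * 200 = 25
New EstRTT = 218.75 + 25 = 243.75 ms -> 243.75 ms (2 dp)

243.75


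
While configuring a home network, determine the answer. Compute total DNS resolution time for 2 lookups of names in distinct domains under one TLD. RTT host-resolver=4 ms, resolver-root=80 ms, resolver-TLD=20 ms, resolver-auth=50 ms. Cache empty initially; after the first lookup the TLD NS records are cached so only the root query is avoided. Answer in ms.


Lookup 1 (cold cache): local + root + TLD + auth = 4 + 80 + 20 + 50 = 154 ms
Lookups 2..2 (TLD NS cached -> skip root; new domain -> still ask TLD and auth): local + TLD + auth = 4 + 20 + 50 = 74 ms each
Remaining 1 lookups: 1 * 74 = 74 ms
Total = 154 + 74 = 228 ms

228


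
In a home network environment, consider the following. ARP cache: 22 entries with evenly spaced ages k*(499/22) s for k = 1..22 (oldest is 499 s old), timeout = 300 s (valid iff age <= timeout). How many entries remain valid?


Ages are k * 499/22 s for k = 1..22 (spacing = 22.6818 s).
Entry k is valid iff k * 499/22 <= 300 iff k <= 22 * 300 / 499 = 13.2265
n_valid = floor(13.2265) = 13
(n_stale = 22 - 13 = 9)

13


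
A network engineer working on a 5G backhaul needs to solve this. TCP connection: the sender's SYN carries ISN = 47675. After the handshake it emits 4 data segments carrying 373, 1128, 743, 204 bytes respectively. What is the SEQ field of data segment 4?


The SYN occupies sequence number ISN = 47675, so the first data byte is ISN + 1 = 47676.
SEQ of data segment i = (ISN + 1) + sum of payload sizes of segments 1..i-1.
Segment 1: SEQ = 47676, payload = 373 bytes
Segment 2: SEQ = 48049, payload = 1128 bytes
Segment 3: SEQ = 49177, payload = 743 bytes
Segment 4: SEQ = 49920, payload = 204 bytes
SEQ of segment 4 = 47676 + 373 + 1128 + 743 = 49920

49920


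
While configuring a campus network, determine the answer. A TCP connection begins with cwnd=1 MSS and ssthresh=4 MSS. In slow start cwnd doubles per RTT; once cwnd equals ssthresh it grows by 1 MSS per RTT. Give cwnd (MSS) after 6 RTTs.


RTT 0: cwnd = 1 MSS (initial)
RTT 1: cwnd = 2 MSS (slow start, doubled)
RTT 2: cwnd = 4 MSS (slow start, doubled)
RTT 3: cwnd = 5 MSS (congestion avoidance, +1)
RTT 4: cwnd = 6 MSS (congestion avoidance, +1)
RTT 5: cwnd = 7 MSS (congestion avoidance, +1)
RTT 6: cwnd = 8 MSS (congestion avoidance, +1)

8


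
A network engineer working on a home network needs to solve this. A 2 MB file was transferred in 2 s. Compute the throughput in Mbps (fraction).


Given: file = 2 MB, time = 2 s
File in Mb = 2 * 8 = 16 Mb
Throughput = 16 / 2 Mbps
Throughput = 8 Mbps

8


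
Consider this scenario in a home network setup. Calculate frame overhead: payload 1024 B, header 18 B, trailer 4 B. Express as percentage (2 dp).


Given: payload = 1024 B, header = 18 B, trailer = 4 B
Overhead bytes = header + trailer = 18 + 4 = 22
Total frame = payload + overhead = 1024 + 22 = 1046
Overhead % = 22 / 1046 * 100 = 2.1033% -> 2.10% (2 dp)

2.10


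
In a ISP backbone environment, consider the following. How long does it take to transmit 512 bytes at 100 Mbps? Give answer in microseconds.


Given: packet = 512 bytes, bandwidth = 100 Mbps
Packet in bits = 512 * 8 = 4096 bits
Bandwidth = 100 * 10^6 = 100000000 bps
Time = 4096 / 100000000 seconds
Time in us = 4096 * 10^6 / 100000000 = 40.96

40.96


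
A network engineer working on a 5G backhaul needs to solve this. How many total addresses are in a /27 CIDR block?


Given: CIDR prefix /27
Host bits = 32 - 27 = 5
Total addresses = 2^5 = 32

32


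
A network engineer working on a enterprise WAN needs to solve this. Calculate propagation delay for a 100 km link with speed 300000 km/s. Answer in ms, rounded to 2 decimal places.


Given: distance = 100 km, speed = 300000 km/s
Delay = distance / speed = 100 / 300000 seconds
Delay in ms = 100 * 1000 / 300000
Delay = 0.3333 ms
Rounded to 2 dp = 0.33 ms

0.33
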